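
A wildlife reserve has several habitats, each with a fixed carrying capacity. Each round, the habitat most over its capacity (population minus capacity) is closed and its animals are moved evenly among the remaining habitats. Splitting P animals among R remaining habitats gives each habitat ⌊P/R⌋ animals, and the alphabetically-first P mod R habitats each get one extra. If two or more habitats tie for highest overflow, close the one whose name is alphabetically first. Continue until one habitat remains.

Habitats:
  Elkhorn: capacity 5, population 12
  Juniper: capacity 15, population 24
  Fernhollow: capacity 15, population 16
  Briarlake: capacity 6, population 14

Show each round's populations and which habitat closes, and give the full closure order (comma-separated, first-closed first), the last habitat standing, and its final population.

Closure order: Juniper, Briarlake, Elkhorn
Last habitat: Fernhollow with 66 animals

Round 1: Briarlake=14 Elkhorn=12 Fernhollow=16 Juniper=24 → close Juniper (overflow 9)
  24÷3 = 8 each, +1 to first 0
Round 2: Briarlake=22 Elkhorn=20 Fernhollow=24 → close Briarlake (overflow 16)
  22÷2 = 11 each, +1 to first 0
Round 3: Elkhorn=31 Fernhollow=35 → close Elkhorn (overflow 26)
  31÷1 = 31 each, +1 to first 0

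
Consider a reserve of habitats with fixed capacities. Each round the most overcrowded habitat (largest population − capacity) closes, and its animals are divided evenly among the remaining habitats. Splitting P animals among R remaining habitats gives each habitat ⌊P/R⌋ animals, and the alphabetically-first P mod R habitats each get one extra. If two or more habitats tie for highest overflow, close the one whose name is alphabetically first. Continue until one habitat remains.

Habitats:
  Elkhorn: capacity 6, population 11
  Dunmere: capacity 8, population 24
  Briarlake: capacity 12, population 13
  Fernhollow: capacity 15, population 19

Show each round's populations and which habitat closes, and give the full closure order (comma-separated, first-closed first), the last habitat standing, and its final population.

Round 1: Briarlake=13 Dunmere=24 Elkhorn=11 Fernhollow=19 → close Dunmere (overflow 16)
  24÷3 = 8 each, +1 to first 0
Round 2: Briarlake=21 Elkhorn=19 Fernhollow=27 → close Elkhorn (overflow 13)
  19÷2 = 9 each, +1 to first 1
Round 3: Briarlake=31 Fernhollow=36 → close Fernhollow (overflow 21)
  36÷1 = 36 each, +1 to first 0

Closure order: Dunmere, Elkhorn, Fernhollow
Last habitat: Briarlake with 67 animals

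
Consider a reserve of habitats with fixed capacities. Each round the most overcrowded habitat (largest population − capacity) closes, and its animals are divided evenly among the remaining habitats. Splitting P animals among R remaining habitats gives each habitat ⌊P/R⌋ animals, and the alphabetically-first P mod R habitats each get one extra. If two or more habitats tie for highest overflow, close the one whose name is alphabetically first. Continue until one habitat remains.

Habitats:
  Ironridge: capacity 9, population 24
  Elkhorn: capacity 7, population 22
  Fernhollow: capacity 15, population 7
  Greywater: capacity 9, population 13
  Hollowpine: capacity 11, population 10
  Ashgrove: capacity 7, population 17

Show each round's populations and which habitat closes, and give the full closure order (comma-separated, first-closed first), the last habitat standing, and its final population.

Closure order: Elkhorn, Ironridge, Ashgrove, Greywater, Hollowpine
Last habitat: Fernhollow with 93 animals

Round 1: Ashgrove=17 Elkhorn=22 Fernhollow=7 Greywater=13 Hollowpine=10 Ironridge=24 → close Elkhorn (overflow 15)
  22÷5 = 4 each, +1 to first 2
Round 2: Ashgrove=22 Fernhollow=12 Greywater=17 Hollowpine=14 Ironridge=28 → close Ironridge (overflow 19)
  28÷4 = 7 each, +1 to first 0
Round 3: Ashgrove=29 Fernhollow=19 Greywater=24 Hollowpine=21 → close Ashgrove (overflow 22)
  29÷3 = 9 each, +1 to first 2
Round 4: Fernhollow=29 Greywater=34 Hollowpine=30 → close Greywater (overflow 25)
  34÷2 = 17 each, +1 to first 0
Round 5: Fernhollow=46 Hollowpine=47 → close Hollowpine (overflow 36)
  47÷1 = 47 each, +1 to first 0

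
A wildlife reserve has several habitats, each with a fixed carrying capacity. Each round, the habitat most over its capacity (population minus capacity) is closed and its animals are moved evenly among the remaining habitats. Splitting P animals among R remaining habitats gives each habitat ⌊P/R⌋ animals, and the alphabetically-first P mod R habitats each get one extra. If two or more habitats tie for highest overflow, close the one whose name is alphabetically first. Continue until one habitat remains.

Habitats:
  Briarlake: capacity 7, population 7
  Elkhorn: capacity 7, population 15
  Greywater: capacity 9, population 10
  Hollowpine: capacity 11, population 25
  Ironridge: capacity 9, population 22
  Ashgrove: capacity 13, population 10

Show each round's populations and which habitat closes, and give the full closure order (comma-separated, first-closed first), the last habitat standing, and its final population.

Closure order: Hollowpine, Ironridge, Elkhorn, Briarlake, Greywater
Last habitat: Ashgrove with 89 animals

Round 1: Ashgrove=10 Briarlake=7 Elkhorn=15 Greywater=10 Hollowpine=25 Ironridge=22 → close Hollowpine (overflow 14)
  25÷5 = 5 each, +1 to first 0
Round 2: Ashgrove=15 Briarlake=12 Elkhorn=20 Greywater=15 Ironridge=27 → close Ironridge (overflow 18)
  27÷4 = 6 each, +1 to first 3
Round 3: Ashgrove=22 Briarlake=19 Elkhorn=27 Greywater=21 → close Elkhorn (overflow 20)
  27÷3 = 9 each, +1 to first 0
Round 4: Ashgrove=31 Briarlake=28 Greywater=30 → close Briarlake (overflow 21)
  28÷2 = 14 each, +1 to first 0
Round 5: Ashgrove=45 Greywater=44 → close Greywater (overflow 35)
  44÷1 = 44 each, +1 to first 0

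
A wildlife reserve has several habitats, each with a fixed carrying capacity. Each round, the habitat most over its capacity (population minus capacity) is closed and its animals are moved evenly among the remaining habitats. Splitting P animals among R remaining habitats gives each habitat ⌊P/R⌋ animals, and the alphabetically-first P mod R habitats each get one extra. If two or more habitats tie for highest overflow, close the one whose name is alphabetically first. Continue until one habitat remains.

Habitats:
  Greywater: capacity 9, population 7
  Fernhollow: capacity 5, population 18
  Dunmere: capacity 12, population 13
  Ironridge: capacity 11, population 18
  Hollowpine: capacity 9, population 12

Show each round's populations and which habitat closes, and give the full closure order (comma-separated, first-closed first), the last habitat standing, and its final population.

Round 1: Dunmere=13 Fernhollow=18 Greywater=7 Hollowpine=12 Ironridge=18 → close Fernhollow (overflow 13)
  18÷4 = 4 each, +1 to first 2
Round 2: Dunmere=18 Greywater=12 Hollowpine=16 Ironridge=22 → close Ironridge (overflow 11)
  22÷3 = 7 each, +1 to first 1
Round 3: Dunmere=26 Greywater=19 Hollowpine=23 → close Dunmere (overflow 14)
  26÷2 = 13 each, +1 to first 0
Round 4: Greywater=32 Hollowpine=36 → close Hollowpine (overflow 27)
  36÷1 = 36 each, +1 to first 0

Closure order: Fernhollow, Ironridge, Dunmere, Hollowpine
Last habitat: Greywater with 68 animals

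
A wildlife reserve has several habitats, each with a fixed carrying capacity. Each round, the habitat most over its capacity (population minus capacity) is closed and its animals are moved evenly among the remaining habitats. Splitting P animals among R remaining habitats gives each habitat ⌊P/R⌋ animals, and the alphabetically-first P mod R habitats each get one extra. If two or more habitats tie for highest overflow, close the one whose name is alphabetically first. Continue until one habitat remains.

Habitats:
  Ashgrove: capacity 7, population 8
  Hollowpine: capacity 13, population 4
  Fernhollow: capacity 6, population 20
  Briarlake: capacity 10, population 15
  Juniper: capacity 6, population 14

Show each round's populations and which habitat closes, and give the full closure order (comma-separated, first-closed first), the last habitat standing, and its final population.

Closure order: Fernhollow, Juniper, Briarlake, Ashgrove
Last habitat: Hollowpine with 61 animals

Round 1: Ashgrove=8 Briarlake=15 Fernhollow=20 Hollowpine=4 Juniper=14 → close Fernhollow (overflow 14)
  20÷4 = 5 each, +1 to first 0
Round 2: Ashgrove=13 Briarlake=20 Hollowpine=9 Juniper=19 → close Juniper (overflow 13)
  19÷3 = 6 each, +1 to first 1
Round 3: Ashgrove=20 Briarlake=26 Hollowpine=15 → close Briarlake (overflow 16)
  26÷2 = 13 each, +1 to first 0
Round 4: Ashgrove=33 Hollowpine=28 → close Ashgrove (overflow 26)
  33÷1 = 33 each, +1 to first 0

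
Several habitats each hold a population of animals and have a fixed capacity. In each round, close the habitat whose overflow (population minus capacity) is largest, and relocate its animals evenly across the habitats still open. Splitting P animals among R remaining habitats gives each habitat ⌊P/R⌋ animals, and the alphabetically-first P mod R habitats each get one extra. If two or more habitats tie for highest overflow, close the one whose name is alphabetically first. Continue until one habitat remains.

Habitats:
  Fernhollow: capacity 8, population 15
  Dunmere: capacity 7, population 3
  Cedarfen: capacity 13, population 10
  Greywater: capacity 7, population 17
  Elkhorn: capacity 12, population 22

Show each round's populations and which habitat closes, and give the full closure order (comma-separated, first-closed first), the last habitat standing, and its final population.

Round 1: Cedarfen=10 Dunmere=3 Elkhorn=22 Fernhollow=15 Greywater=17 → close Elkhorn (overflow 10)
  22÷4 = 5 each, +1 to first 2
Round 2: Cedarfen=16 Dunmere=9 Fernhollow=20 Greywater=22 → close Greywater (overflow 15)
  22÷3 = 7 each, +1 to first 1
Round 3: Cedarfen=24 Dunmere=16 Fernhollow=27 → close Fernhollow (overflow 19)
  27÷2 = 13 each, +1 to first 1
Round 4: Cedarfen=38 Dunmere=29 → close Cedarfen (overflow 25)
  38÷1 = 38 each, +1 to first 0

Closure order: Elkhorn, Greywater, Fernhollow, Cedarfen
Last habitat: Dunmere with 67 animals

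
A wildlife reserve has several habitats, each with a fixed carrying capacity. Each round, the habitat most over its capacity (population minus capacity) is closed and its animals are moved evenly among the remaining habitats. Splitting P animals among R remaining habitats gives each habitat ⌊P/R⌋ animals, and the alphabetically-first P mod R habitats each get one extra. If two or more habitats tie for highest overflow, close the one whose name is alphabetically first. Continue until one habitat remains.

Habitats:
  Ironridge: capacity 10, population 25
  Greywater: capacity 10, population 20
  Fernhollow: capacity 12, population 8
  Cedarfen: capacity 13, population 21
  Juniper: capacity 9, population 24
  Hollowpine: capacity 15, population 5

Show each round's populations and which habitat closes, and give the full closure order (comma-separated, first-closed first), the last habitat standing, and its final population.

Closure order: Ironridge, Juniper, Greywater, Cedarfen, Fernhollow
Last habitat: Hollowpine with 103 animals

Round 1: Cedarfen=21 Fernhollow=8 Greywater=20 Hollowpine=5 Ironridge=25 Juniper=24 → close Ironridge (overflow 15)
  25÷5 = 5 each, +1 to first 0
Round 2: Cedarfen=26 Fernhollow=13 Greywater=25 Hollowpine=10 Juniper=29 → close Juniper (overflow 20)
  29÷4 = 7 each, +1 to first 1
Round 3: Cedarfen=34 Fernhollow=20 Greywater=32 Hollowpine=17 → close Greywater (overflow 22)
  32÷3 = 10 each, +1 to first 2
Round 4: Cedarfen=45 Fernhollow=31 Hollowpine=27 → close Cedarfen (overflow 32)
  45÷2 = 22 each, +1 to first 1
Round 5: Fernhollow=54 Hollowpine=49 → close Fernhollow (overflow 42)
  54÷1 = 54 each, +1 to first 0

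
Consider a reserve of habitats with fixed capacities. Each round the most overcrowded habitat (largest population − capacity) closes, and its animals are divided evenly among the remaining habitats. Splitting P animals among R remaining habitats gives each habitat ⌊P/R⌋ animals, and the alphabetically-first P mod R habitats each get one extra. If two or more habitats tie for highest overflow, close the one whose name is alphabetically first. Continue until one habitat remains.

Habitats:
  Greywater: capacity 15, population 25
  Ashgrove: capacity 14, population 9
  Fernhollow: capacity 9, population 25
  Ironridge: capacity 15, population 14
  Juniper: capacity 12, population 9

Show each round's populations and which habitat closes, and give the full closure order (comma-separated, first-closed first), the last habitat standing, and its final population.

Round 1: Ashgrove=9 Fernhollow=25 Greywater=25 Ironridge=14 Juniper=9 → close Fernhollow (overflow 16)
  25÷4 = 6 each, +1 to first 1
Round 2: Ashgrove=16 Greywater=31 Ironridge=20 Juniper=15 → close Greywater (overflow 16)
  31÷3 = 10 each, +1 to first 1
Round 3: Ashgrove=27 Ironridge=30 Juniper=25 → close Ironridge (overflow 15)
  30÷2 = 15 each, +1 to first 0
Round 4: Ashgrove=42 Juniper=40 → close Ashgrove (overflow 28)
  42÷1 = 42 each, +1 to first 0

Closure order: Fernhollow, Greywater, Ironridge, Ashgrove
Last habitat: Juniper with 82 animals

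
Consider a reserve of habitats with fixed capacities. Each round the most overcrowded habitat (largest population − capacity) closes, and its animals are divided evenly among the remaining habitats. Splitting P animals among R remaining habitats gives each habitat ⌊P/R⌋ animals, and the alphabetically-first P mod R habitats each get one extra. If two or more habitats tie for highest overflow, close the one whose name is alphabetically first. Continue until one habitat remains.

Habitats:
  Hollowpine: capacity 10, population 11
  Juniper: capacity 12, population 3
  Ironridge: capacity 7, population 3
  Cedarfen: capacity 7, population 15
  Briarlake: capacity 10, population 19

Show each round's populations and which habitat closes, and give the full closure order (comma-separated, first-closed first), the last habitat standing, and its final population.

Round 1: Briarlake=19 Cedarfen=15 Hollowpine=11 Ironridge=3 Juniper=3 → close Briarlake (overflow 9)
  19÷4 = 4 each, +1 to first 3
Round 2: Cedarfen=20 Hollowpine=16 Ironridge=8 Juniper=7 → close Cedarfen (overflow 13)
  20÷3 = 6 each, +1 to first 2
Round 3: Hollowpine=23 Ironridge=15 Juniper=13 → close Hollowpine (overflow 13)
  23÷2 = 11 each, +1 to first 1
Round 4: Ironridge=27 Juniper=24 → close Ironridge (overflow 20)
  27÷1 = 27 each, +1 to first 0

Closure order: Briarlake, Cedarfen, Hollowpine, Ironridge
Last habitat: Juniper with 51 animals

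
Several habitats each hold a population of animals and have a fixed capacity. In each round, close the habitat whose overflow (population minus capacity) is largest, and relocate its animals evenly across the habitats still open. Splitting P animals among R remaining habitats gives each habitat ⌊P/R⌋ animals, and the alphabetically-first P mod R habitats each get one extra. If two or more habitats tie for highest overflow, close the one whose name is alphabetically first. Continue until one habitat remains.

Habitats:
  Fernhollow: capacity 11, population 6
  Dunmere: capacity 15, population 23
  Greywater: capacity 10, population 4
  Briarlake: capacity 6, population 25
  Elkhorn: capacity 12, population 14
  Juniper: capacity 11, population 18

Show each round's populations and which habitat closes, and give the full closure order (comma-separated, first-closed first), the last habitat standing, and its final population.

Round 1: Briarlake=25 Dunmere=23 Elkhorn=14 Fernhollow=6 Greywater=4 Juniper=18 → close Briarlake (overflow 19)
  25÷5 = 5 each, +1 to first 0
Round 2: Dunmere=28 Elkhorn=19 Fernhollow=11 Greywater=9 Juniper=23 → close Dunmere (overflow 13)
  28÷4 = 7 each, +1 to first 0
Round 3: Elkhorn=26 Fernhollow=18 Greywater=16 Juniper=30 → close Juniper (overflow 19)
  30÷3 = 10 each, +1 to first 0
Round 4: Elkhorn=36 Fernhollow=28 Greywater=26 → close Elkhorn (overflow 24)
  36÷2 = 18 each, +1 to first 0
Round 5: Fernhollow=46 Greywater=44 → close Fernhollow (overflow 35)
  46÷1 = 46 each, +1 to first 0

Closure order: Briarlake, Dunmere, Juniper, Elkhorn, Fernhollow
Last habitat: Greywater with 90 animals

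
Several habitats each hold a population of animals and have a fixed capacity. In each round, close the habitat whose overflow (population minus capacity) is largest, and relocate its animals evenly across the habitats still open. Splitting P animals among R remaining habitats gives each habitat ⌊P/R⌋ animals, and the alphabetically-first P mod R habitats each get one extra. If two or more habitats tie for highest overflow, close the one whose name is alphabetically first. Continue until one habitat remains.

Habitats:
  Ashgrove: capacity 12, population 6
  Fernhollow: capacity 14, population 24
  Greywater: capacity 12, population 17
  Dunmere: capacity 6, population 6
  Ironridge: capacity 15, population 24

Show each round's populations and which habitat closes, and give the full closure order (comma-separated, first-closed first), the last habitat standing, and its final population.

Round 1: Ashgrove=6 Dunmere=6 Fernhollow=24 Greywater=17 Ironridge=24 → close Fernhollow (overflow 10)
  24÷4 = 6 each, +1 to first 0
Round 2: Ashgrove=12 Dunmere=12 Greywater=23 Ironridge=30 → close Ironridge (overflow 15)
  30÷3 = 10 each, +1 to first 0
Round 3: Ashgrove=22 Dunmere=22 Greywater=33 → close Greywater (overflow 21)
  33÷2 = 16 each, +1 to first 1
Round 4: Ashgrove=39 Dunmere=38 → close Dunmere (overflow 32)
  38÷1 = 38 each, +1 to first 0

Closure order: Fernhollow, Ironridge, Greywater, Dunmere
Last habitat: Ashgrove with 77 animals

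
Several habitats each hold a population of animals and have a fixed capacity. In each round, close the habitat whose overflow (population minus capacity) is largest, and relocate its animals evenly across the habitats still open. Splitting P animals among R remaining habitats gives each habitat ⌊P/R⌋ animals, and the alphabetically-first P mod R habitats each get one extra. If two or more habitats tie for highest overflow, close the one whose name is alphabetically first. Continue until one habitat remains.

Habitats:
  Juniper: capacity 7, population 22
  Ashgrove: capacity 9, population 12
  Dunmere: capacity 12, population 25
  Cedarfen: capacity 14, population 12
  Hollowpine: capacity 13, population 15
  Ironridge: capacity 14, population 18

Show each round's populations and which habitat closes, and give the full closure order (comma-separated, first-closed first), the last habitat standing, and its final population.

Round 1: Ashgrove=12 Cedarfen=12 Dunmere=25 Hollowpine=15 Ironridge=18 Juniper=22 → close Juniper (overflow 15)
  22÷5 = 4 each, +1 to first 2
Round 2: Ashgrove=17 Cedarfen=17 Dunmere=29 Hollowpine=19 Ironridge=22 → close Dunmere (overflow 17)
  29÷4 = 7 each, +1 to first 1
Round 3: Ashgrove=25 Cedarfen=24 Hollowpine=26 Ironridge=29 → close Ashgrove (overflow 16)
  25÷3 = 8 each, +1 to first 1
Round 4: Cedarfen=33 Hollowpine=34 Ironridge=37 → close Ironridge (overflow 23)
  37÷2 = 18 each, +1 to first 1
Round 5: Cedarfen=52 Hollowpine=52 → close Hollowpine (overflow 39)
  52÷1 = 52 each, +1 to first 0

Closure order: Juniper, Dunmere, Ashgrove, Ironridge, Hollowpine
Last habitat: Cedarfen with 104 animals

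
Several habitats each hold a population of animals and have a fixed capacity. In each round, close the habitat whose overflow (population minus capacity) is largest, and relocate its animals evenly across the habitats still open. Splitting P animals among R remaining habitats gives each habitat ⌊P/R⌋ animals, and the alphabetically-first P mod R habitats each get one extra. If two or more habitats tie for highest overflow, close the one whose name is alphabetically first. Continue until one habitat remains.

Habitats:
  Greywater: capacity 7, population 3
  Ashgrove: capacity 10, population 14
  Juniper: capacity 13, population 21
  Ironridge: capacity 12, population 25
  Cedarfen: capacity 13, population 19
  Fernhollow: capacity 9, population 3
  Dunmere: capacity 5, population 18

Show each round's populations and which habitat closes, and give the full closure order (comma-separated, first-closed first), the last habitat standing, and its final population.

Closure order: Dunmere, Ironridge, Juniper, Cedarfen, Ashgrove, Fernhollow
Last habitat: Greywater with 103 animals

Round 1: Ashgrove=14 Cedarfen=19 Dunmere=18 Fernhollow=3 Greywater=3 Ironridge=25 Juniper=21 → close Dunmere (overflow 13)
  18÷6 = 3 each, +1 to first 0
Round 2: Ashgrove=17 Cedarfen=22 Fernhollow=6 Greywater=6 Ironridge=28 Juniper=24 → close Ironridge (overflow 16)
  28÷5 = 5 each, +1 to first 3
Round 3: Ashgrove=23 Cedarfen=28 Fernhollow=12 Greywater=11 Juniper=29 → close Juniper (overflow 16)
  29÷4 = 7 each, +1 to first 1
Round 4: Ashgrove=31 Cedarfen=35 Fernhollow=19 Greywater=18 → close Cedarfen (overflow 22)
  35÷3 = 11 each, +1 to first 2
Round 5: Ashgrove=43 Fernhollow=31 Greywater=29 → close Ashgrove (overflow 33)
  43÷2 = 21 each, +1 to first 1
Round 6: Fernhollow=53 Greywater=50 → close Fernhollow (overflow 44)
  53÷1 = 53 each, +1 to first 0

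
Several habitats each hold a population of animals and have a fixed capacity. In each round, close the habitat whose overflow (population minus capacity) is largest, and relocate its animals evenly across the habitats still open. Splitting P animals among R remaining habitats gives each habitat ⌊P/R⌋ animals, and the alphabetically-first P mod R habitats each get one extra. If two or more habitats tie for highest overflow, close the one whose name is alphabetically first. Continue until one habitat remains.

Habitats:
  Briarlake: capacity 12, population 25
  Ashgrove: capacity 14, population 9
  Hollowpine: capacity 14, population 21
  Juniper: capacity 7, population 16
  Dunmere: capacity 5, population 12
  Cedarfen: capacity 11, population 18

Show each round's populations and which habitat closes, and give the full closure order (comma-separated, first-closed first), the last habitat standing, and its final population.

Closure order: Briarlake, Juniper, Cedarfen, Dunmere, Hollowpine
Last habitat: Ashgrove with 101 animals

Round 1: Ashgrove=9 Briarlake=25 Cedarfen=18 Dunmere=12 Hollowpine=21 Juniper=16 → close Briarlake (overflow 13)
  25÷5 = 5 each, +1 to first 0
Round 2: Ashgrove=14 Cedarfen=23 Dunmere=17 Hollowpine=26 Juniper=21 → close Juniper (overflow 14)
  21÷4 = 5 each, +1 to first 1
Round 3: Ashgrove=20 Cedarfen=28 Dunmere=22 Hollowpine=31 → close Cedarfen (overflow 17)
  28÷3 = 9 each, +1 to first 1
Round 4: Ashgrove=30 Dunmere=31 Hollowpine=40 → close Dunmere (overflow 26)
  31÷2 = 15 each, +1 to first 1
Round 5: Ashgrove=46 Hollowpine=55 → close Hollowpine (overflow 41)
  55÷1 = 55 each, +1 to first 0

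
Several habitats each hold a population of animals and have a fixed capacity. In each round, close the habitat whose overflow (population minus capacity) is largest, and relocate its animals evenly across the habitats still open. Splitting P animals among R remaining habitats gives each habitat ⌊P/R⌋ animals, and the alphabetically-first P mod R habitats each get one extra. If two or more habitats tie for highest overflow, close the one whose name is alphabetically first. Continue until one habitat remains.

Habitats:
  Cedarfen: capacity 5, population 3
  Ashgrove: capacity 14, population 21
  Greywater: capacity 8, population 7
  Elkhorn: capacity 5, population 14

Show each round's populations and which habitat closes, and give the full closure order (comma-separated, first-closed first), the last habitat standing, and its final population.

Closure order: Elkhorn, Ashgrove, Cedarfen
Last habitat: Greywater with 45 animals

Round 1: Ashgrove=21 Cedarfen=3 Elkhorn=14 Greywater=7 → close Elkhorn (overflow 9)
  14÷3 = 4 each, +1 to first 2
Round 2: Ashgrove=26 Cedarfen=8 Greywater=11 → close Ashgrove (overflow 12)
  26÷2 = 13 each, +1 to first 0
Round 3: Cedarfen=21 Greywater=24 → close Cedarfen (overflow 16)
  21÷1 = 21 each, +1 to first 0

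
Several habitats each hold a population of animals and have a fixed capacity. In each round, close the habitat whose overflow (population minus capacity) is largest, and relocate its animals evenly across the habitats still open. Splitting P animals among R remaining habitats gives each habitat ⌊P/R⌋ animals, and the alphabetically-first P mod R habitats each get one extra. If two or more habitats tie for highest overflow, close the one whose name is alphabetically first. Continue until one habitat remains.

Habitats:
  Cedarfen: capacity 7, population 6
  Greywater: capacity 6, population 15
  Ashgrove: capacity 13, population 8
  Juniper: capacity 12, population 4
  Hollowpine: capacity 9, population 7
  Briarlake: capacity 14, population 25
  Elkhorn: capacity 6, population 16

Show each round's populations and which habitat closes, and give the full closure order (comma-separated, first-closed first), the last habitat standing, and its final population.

Closure order: Briarlake, Elkhorn, Greywater, Cedarfen, Hollowpine, Ashgrove
Last habitat: Juniper with 81 animals

Round 1: Ashgrove=8 Briarlake=25 Cedarfen=6 Elkhorn=16 Greywater=15 Hollowpine=7 Juniper=4 → close Briarlake (overflow 11)
  25÷6 = 4 each, +1 to first 1
Round 2: Ashgrove=13 Cedarfen=10 Elkhorn=20 Greywater=19 Hollowpine=11 Juniper=8 → close Elkhorn (overflow 14)
  20÷5 = 4 each, +1 to first 0
Round 3: Ashgrove=17 Cedarfen=14 Greywater=23 Hollowpine=15 Juniper=12 → close Greywater (overflow 17)
  23÷4 = 5 each, +1 to first 3
Round 4: Ashgrove=23 Cedarfen=20 Hollowpine=21 Juniper=17 → close Cedarfen (overflow 13)
  20÷3 = 6 each, +1 to first 2
Round 5: Ashgrove=30 Hollowpine=28 Juniper=23 → close Hollowpine (overflow 19)
  28÷2 = 14 each, +1 to first 0
Round 6: Ashgrove=44 Juniper=37 → close Ashgrove (overflow 31)
  44÷1 = 44 each, +1 to first 0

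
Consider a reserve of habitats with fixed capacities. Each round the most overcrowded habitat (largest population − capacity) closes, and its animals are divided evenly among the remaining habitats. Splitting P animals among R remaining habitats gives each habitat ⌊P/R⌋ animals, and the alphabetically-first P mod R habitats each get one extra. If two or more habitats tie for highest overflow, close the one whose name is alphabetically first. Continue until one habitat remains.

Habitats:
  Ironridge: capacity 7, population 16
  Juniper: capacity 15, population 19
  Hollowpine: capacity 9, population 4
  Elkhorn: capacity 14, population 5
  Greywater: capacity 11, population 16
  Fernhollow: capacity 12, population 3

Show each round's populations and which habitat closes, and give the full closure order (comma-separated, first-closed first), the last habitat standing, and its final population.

Closure order: Ironridge, Greywater, Juniper, Hollowpine, Elkhorn
Last habitat: Fernhollow with 63 animals

Round 1: Elkhorn=5 Fernhollow=3 Greywater=16 Hollowpine=4 Ironridge=16 Juniper=19 → close Ironridge (overflow 9)
  16÷5 = 3 each, +1 to first 1
Round 2: Elkhorn=9 Fernhollow=6 Greywater=19 Hollowpine=7 Juniper=22 → close Greywater (overflow 8)
  19÷4 = 4 each, +1 to first 3
Round 3: Elkhorn=14 Fernhollow=11 Hollowpine=12 Juniper=26 → close Juniper (overflow 11)
  26÷3 = 8 each, +1 to first 2
Round 4: Elkhorn=23 Fernhollow=20 Hollowpine=20 → close Hollowpine (overflow 11)
  20÷2 = 10 each, +1 to first 0
Round 5: Elkhorn=33 Fernhollow=30 → close Elkhorn (overflow 19)
  33÷1 = 33 each, +1 to first 0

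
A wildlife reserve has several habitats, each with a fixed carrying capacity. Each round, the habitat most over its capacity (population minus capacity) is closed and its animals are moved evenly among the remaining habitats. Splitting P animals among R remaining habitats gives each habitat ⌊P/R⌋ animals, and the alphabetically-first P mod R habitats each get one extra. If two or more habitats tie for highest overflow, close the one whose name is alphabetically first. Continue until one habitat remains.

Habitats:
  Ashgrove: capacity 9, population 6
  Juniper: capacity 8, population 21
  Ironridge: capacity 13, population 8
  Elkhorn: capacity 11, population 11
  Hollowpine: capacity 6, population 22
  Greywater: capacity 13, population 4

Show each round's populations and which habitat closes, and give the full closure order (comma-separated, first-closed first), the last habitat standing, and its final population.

Closure order: Hollowpine, Juniper, Elkhorn, Ashgrove, Ironridge
Last habitat: Greywater with 72 animals

Round 1: Ashgrove=6 Elkhorn=11 Greywater=4 Hollowpine=22 Ironridge=8 Juniper=21 → close Hollowpine (overflow 16)
  22÷5 = 4 each, +1 to first 2
Round 2: Ashgrove=11 Elkhorn=16 Greywater=8 Ironridge=12 Juniper=25 → close Juniper (overflow 17)
  25÷4 = 6 each, +1 to first 1
Round 3: Ashgrove=18 Elkhorn=22 Greywater=14 Ironridge=18 → close Elkhorn (overflow 11)
  22÷3 = 7 each, +1 to first 1
Round 4: Ashgrove=26 Greywater=21 Ironridge=25 → close Ashgrove (overflow 17)
  26÷2 = 13 each, +1 to first 0
Round 5: Greywater=34 Ironridge=38 → close Ironridge (overflow 25)
  38÷1 = 38 each, +1 to first 0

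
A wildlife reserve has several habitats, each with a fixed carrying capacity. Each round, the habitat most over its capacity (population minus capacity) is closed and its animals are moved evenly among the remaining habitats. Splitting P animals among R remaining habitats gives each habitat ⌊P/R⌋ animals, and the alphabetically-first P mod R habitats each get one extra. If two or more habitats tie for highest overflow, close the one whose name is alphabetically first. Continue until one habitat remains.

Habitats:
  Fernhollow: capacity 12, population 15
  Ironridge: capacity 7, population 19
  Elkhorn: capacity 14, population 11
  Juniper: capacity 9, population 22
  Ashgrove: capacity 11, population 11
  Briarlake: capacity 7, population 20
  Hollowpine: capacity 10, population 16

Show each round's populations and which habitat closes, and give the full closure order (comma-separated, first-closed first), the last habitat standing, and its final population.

Round 1: Ashgrove=11 Briarlake=20 Elkhorn=11 Fernhollow=15 Hollowpine=16 Ironridge=19 Juniper=22 → close Briarlake (overflow 13)
  20÷6 = 3 each, +1 to first 2
Round 2: Ashgrove=15 Elkhorn=15 Fernhollow=18 Hollowpine=19 Ironridge=22 Juniper=25 → close Juniper (overflow 16)
  25÷5 = 5 each, +1 to first 0
Round 3: Ashgrove=20 Elkhorn=20 Fernhollow=23 Hollowpine=24 Ironridge=27 → close Ironridge (overflow 20)
  27÷4 = 6 each, +1 to first 3
Round 4: Ashgrove=27 Elkhorn=27 Fernhollow=30 Hollowpine=30 → close Hollowpine (overflow 20)
  30÷3 = 10 each, +1 to first 0
Round 5: Ashgrove=37 Elkhorn=37 Fernhollow=40 → close Fernhollow (overflow 28)
  40÷2 = 20 each, +1 to first 0
Round 6: Ashgrove=57 Elkhorn=57 → close Ashgrove (overflow 46)
  57÷1 = 57 each, +1 to first 0

Closure order: Briarlake, Juniper, Ironridge, Hollowpine, Fernhollow, Ashgrove
Last habitat: Elkhorn with 114 animals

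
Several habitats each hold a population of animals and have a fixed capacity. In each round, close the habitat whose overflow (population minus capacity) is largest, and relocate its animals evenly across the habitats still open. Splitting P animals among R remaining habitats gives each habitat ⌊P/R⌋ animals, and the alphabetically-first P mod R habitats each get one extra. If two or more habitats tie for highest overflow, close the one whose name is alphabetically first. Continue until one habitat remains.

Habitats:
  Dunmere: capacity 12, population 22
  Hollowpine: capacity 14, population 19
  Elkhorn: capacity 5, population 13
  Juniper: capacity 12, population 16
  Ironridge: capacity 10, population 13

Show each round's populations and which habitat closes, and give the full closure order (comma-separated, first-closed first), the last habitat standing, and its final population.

Round 1: Dunmere=22 Elkhorn=13 Hollowpine=19 Ironridge=13 Juniper=16 → close Dunmere (overflow 10)
  22÷4 = 5 each, +1 to first 2
Round 2: Elkhorn=19 Hollowpine=25 Ironridge=18 Juniper=21 → close Elkhorn (overflow 14)
  19÷3 = 6 each, +1 to first 1
Round 3: Hollowpine=32 Ironridge=24 Juniper=27 → close Hollowpine (overflow 18)
  32÷2 = 16 each, +1 to first 0
Round 4: Ironridge=40 Juniper=43 → close Juniper (overflow 31)
  43÷1 = 43 each, +1 to first 0

Closure order: Dunmere, Elkhorn, Hollowpine, Juniper
Last habitat: Ironridge with 83 animals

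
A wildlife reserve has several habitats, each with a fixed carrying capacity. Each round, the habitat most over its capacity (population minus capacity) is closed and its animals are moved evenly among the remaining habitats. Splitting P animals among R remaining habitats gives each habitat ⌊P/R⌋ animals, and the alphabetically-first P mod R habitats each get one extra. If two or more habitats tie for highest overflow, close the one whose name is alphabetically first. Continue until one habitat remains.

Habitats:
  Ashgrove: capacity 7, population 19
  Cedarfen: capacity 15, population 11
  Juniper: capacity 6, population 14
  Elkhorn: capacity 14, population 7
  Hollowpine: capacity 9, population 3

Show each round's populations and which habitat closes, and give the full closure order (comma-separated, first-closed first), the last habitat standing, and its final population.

Closure order: Ashgrove, Juniper, Cedarfen, Hollowpine
Last habitat: Elkhorn with 54 animals

Round 1: Ashgrove=19 Cedarfen=11 Elkhorn=7 Hollowpine=3 Juniper=14 → close Ashgrove (overflow 12)
  19÷4 = 4 each, +1 to first 3
Round 2: Cedarfen=16 Elkhorn=12 Hollowpine=8 Juniper=18 → close Juniper (overflow 12)
  18÷3 = 6 each, +1 to first 0
Round 3: Cedarfen=22 Elkhorn=18 Hollowpine=14 → close Cedarfen (overflow 7)
  22÷2 = 11 each, +1 to first 0
Round 4: Elkhorn=29 Hollowpine=25 → close Hollowpine (overflow 16)
  25÷1 = 25 each, +1 to first 0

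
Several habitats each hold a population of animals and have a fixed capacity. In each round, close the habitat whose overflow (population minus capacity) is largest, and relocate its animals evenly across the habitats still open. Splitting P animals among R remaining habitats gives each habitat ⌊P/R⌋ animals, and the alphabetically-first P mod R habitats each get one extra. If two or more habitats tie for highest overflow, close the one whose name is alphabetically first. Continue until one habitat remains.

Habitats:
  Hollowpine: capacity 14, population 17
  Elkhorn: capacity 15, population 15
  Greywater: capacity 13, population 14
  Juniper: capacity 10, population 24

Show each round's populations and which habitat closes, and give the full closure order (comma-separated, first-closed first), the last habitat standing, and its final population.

Closure order: Juniper, Hollowpine, Elkhorn
Last habitat: Greywater with 70 animals

Round 1: Elkhorn=15 Greywater=14 Hollowpine=17 Juniper=24 → close Juniper (overflow 14)
  24÷3 = 8 each, +1 to first 0
Round 2: Elkhorn=23 Greywater=22 Hollowpine=25 → close Hollowpine (overflow 11)
  25÷2 = 12 each, +1 to first 1
Round 3: Elkhorn=36 Greywater=34 → close Elkhorn (overflow 21)
  36÷1 = 36 each, +1 to first 0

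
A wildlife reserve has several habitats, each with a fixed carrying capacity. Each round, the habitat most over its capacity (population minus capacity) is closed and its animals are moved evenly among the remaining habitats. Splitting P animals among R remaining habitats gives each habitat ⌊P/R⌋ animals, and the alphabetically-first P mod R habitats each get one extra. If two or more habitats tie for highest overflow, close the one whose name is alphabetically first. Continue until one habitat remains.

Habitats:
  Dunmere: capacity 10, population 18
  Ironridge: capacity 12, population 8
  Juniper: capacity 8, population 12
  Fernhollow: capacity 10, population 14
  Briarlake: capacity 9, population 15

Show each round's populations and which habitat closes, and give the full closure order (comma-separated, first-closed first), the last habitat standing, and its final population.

Closure order: Dunmere, Briarlake, Fernhollow, Juniper
Last habitat: Ironridge with 67 animals

Round 1: Briarlake=15 Dunmere=18 Fernhollow=14 Ironridge=8 Juniper=12 → close Dunmere (overflow 8)
  18÷4 = 4 each, +1 to first 2
Round 2: Briarlake=20 Fernhollow=19 Ironridge=12 Juniper=16 → close Briarlake (overflow 11)
  20÷3 = 6 each, +1 to first 2
Round 3: Fernhollow=26 Ironridge=19 Juniper=22 → close Fernhollow (overflow 16)
  26÷2 = 13 each, +1 to first 0
Round 4: Ironridge=32 Juniper=35 → close Juniper (overflow 27)
  35÷1 = 35 each, +1 to first 0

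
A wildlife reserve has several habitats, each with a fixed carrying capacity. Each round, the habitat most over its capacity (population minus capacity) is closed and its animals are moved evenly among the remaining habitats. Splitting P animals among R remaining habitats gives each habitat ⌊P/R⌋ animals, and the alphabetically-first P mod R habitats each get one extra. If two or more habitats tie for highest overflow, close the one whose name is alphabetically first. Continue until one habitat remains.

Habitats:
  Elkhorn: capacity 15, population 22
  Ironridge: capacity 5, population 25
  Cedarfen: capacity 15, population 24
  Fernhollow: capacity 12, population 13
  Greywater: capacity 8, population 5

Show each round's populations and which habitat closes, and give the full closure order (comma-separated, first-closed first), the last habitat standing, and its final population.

Closure order: Ironridge, Cedarfen, Elkhorn, Fernhollow
Last habitat: Greywater with 89 animals

Round 1: Cedarfen=24 Elkhorn=22 Fernhollow=13 Greywater=5 Ironridge=25 → close Ironridge (overflow 20)
  25÷4 = 6 each, +1 to first 1
Round 2: Cedarfen=31 Elkhorn=28 Fernhollow=19 Greywater=11 → close Cedarfen (overflow 16)
  31÷3 = 10 each, +1 to first 1
Round 3: Elkhorn=39 Fernhollow=29 Greywater=21 → close Elkhorn (overflow 24)
  39÷2 = 19 each, +1 to first 1
Round 4: Fernhollow=49 Greywater=40 → close Fernhollow (overflow 37)
  49÷1 = 49 each, +1 to first 0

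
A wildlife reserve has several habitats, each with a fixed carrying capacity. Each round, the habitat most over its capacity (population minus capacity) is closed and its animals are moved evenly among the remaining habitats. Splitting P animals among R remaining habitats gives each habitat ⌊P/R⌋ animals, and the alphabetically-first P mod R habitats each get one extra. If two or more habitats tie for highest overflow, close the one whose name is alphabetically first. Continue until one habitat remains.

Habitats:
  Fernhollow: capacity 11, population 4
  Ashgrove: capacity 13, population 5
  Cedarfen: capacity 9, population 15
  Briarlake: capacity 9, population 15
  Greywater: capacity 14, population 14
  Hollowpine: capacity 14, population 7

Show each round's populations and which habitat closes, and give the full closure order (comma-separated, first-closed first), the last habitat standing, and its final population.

Closure order: Briarlake, Cedarfen, Greywater, Fernhollow, Ashgrove
Last habitat: Hollowpine with 60 animals

Round 1: Ashgrove=5 Briarlake=15 Cedarfen=15 Fernhollow=4 Greywater=14 Hollowpine=7 → close Briarlake (overflow 6)
  15÷5 = 3 each, +1 to first 0
Round 2: Ashgrove=8 Cedarfen=18 Fernhollow=7 Greywater=17 Hollowpine=10 → close Cedarfen (overflow 9)
  18÷4 = 4 each, +1 to first 2
Round 3: Ashgrove=13 Fernhollow=12 Greywater=21 Hollowpine=14 → close Greywater (overflow 7)
  21÷3 = 7 each, +1 to first 0
Round 4: Ashgrove=20 Fernhollow=19 Hollowpine=21 → close Fernhollow (overflow 8)
  19÷2 = 9 each, +1 to first 1
Round 5: Ashgrove=30 Hollowpine=30 → close Ashgrove (overflow 17)
  30÷1 = 30 each, +1 to first 0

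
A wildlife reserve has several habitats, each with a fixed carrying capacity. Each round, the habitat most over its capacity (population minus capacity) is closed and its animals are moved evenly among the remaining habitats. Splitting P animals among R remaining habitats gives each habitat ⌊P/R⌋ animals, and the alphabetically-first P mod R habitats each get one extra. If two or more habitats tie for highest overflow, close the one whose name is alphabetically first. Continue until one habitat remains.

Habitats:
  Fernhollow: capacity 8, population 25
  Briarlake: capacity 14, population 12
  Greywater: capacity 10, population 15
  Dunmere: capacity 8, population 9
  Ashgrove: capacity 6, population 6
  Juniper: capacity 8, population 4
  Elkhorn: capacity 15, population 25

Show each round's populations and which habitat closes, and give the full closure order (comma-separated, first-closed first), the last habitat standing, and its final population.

Round 1: Ashgrove=6 Briarlake=12 Dunmere=9 Elkhorn=25 Fernhollow=25 Greywater=15 Juniper=4 → close Fernhollow (overflow 17)
  25÷6 = 4 each, +1 to first 1
Round 2: Ashgrove=11 Briarlake=16 Dunmere=13 Elkhorn=29 Greywater=19 Juniper=8 → close Elkhorn (overflow 14)
  29÷5 = 5 each, +1 to first 4
Round 3: Ashgrove=17 Briarlake=22 Dunmere=19 Greywater=25 Juniper=13 → close Greywater (overflow 15)
  25÷4 = 6 each, +1 to first 1
Round 4: Ashgrove=24 Briarlake=28 Dunmere=25 Juniper=19 → close Ashgrove (overflow 18)
  24÷3 = 8 each, +1 to first 0
Round 5: Briarlake=36 Dunmere=33 Juniper=27 → close Dunmere (overflow 25)
  33÷2 = 16 each, +1 to first 1
Round 6: Briarlake=53 Juniper=43 → close Briarlake (overflow 39)
  53÷1 = 53 each, +1 to first 0

Closure order: Fernhollow, Elkhorn, Greywater, Ashgrove, Dunmere, Briarlake
Last habitat: Juniper with 96 animals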